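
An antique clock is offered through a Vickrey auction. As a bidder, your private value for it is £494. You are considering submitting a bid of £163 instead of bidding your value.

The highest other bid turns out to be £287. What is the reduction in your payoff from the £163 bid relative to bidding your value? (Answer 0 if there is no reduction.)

Bidding your value £494: you win (since £494 > £287) and pay £287. Payoff £207.
Bidding £163: you lose. Payoff £0.
The competing bid £287 lies between your shaded bid and your value, so underbidding forfeits an item you could have won at a profitable price.
Loss from deviating = £207 − (£0) = £207.

£207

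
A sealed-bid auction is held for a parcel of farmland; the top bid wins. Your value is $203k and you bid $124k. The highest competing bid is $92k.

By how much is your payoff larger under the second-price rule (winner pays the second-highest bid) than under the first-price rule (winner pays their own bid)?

$32k

You have the highest bid, so you win under either rule.
Second-price: pay $92k → payoff $111k.
First-price: pay your own bid $124k → payoff $79k.
Difference = $111k − ($79k) = $32k.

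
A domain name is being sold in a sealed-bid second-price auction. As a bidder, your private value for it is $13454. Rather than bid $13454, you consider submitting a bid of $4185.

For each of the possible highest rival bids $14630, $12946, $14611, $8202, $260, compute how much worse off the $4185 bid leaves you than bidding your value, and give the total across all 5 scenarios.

$5760

The deviation costs you only when the competing bid falls strictly between $4185 and $13454; elsewhere both bids give the same outcome.
$14630: outcomes coincide → loss $0.
$12946: truthful payoff $508, deviation payoff $0 → loss $508.
$14611: outcomes coincide → loss $0.
$8202: truthful payoff $5252, deviation payoff $0 → loss $5252.
$260: outcomes coincide → loss $0.
Total loss = $508 + $5252 = $5760.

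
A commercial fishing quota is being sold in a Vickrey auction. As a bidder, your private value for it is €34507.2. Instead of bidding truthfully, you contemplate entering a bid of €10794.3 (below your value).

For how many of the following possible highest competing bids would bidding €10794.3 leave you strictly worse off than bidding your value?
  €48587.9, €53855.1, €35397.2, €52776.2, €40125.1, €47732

0

The deviation hurts exactly when the highest competing bid lies strictly between €10794.3 and €34507.2 — underbidding then forfeits a profitable win.
€48587.9: above both → same outcome either way.
€53855.1: above both → same outcome either way.
€35397.2: above both → same outcome either way.
€52776.2: above both → same outcome either way.
€40125.1: above both → same outcome either way.
€47732: above both → same outcome either way.
Count: 0.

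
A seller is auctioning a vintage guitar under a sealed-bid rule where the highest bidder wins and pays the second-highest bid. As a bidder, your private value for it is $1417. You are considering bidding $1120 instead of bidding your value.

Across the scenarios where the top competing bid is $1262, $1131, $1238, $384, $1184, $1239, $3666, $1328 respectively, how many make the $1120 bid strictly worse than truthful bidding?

6

The deviation hurts exactly when the highest competing bid lies strictly between $1120 and $1417 — underbidding then forfeits a profitable win.
$1262: inside the interval → strictly worse (loss $155).
$1131: inside the interval → strictly worse (loss $286).
$1238: inside the interval → strictly worse (loss $179).
$384: below both → same outcome either way.
$1184: inside the interval → strictly worse (loss $233).
$1239: inside the interval → strictly worse (loss $178).
$3666: above both → same outcome either way.
$1328: inside the interval → strictly worse (loss $89).
Count: 6.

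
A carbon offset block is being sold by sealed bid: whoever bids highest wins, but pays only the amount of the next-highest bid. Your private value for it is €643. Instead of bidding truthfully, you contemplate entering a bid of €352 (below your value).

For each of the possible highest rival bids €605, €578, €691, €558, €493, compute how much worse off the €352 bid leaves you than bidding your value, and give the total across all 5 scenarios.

The deviation costs you only when the competing bid falls strictly between €352 and €643; elsewhere both bids give the same outcome.
€605: truthful payoff €38, deviation payoff €0 → loss €38.
€578: truthful payoff €65, deviation payoff €0 → loss €65.
€691: outcomes coincide → loss €0.
€558: truthful payoff €85, deviation payoff €0 → loss €85.
€493: truthful payoff €150, deviation payoff €0 → loss €150.
Total loss = €38 + €65 + €85 + €150 = €338.

€338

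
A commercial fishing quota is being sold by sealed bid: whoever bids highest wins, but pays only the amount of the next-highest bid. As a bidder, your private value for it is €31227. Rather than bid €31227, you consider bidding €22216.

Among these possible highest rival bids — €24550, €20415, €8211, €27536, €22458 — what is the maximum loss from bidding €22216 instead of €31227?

€24550: truthful gives €6677, deviation gives €0 → loss €6677.
€20415: same outcome either way → loss €0.
€8211: same outcome either way → loss €0.
€27536: truthful gives €3691, deviation gives €0 → loss €3691.
€22458: truthful gives €8769, deviation gives €0 → loss €8769.
Maximum loss: €8769.

€8769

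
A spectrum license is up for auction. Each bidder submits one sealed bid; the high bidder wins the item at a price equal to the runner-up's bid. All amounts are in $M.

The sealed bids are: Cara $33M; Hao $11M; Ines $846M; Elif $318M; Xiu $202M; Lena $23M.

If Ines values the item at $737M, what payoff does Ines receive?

$419M

Highest bid: Ines at $846M, so Ines wins.
Second-highest bid: Elif at $318M — that is the price the winner pays.
Ines's payoff = value − price = $737M − $318M = $419M.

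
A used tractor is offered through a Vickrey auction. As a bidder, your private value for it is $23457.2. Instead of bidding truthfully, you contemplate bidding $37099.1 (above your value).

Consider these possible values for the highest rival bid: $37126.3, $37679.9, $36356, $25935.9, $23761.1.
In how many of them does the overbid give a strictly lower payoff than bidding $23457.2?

The deviation hurts exactly when the highest competing bid lies strictly between $23457.2 and $37099.1 — overbidding then wins at a price above your value.
$37126.3: above both → same outcome either way.
$37679.9: above both → same outcome either way.
$36356: inside the interval → strictly worse (loss $12898.8).
$25935.9: inside the interval → strictly worse (loss $2478.7).
$23761.1: inside the interval → strictly worse (loss $303.9).
Count: 3.

3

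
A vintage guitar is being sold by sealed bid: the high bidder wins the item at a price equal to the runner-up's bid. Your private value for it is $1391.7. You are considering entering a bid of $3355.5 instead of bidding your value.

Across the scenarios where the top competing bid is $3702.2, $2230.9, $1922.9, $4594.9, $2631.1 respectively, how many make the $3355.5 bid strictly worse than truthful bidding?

3

The deviation hurts exactly when the highest competing bid lies strictly between $1391.7 and $3355.5 — overbidding then wins at a price above your value.
$3702.2: above both → same outcome either way.
$2230.9: inside the interval → strictly worse (loss $839.2).
$1922.9: inside the interval → strictly worse (loss $531.2).
$4594.9: above both → same outcome either way.
$2631.1: inside the interval → strictly worse (loss $1239.4).
Count: 3.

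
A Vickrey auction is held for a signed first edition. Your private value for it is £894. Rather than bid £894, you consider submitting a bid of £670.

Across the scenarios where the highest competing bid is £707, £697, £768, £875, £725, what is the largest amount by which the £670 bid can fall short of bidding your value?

£707: truthful gives £187, deviation gives £0 → loss £187.
£697: truthful gives £197, deviation gives £0 → loss £197.
£768: truthful gives £126, deviation gives £0 → loss £126.
£875: truthful gives £19, deviation gives £0 → loss £19.
£725: truthful gives £169, deviation gives £0 → loss £169.
Maximum loss: £197.

£197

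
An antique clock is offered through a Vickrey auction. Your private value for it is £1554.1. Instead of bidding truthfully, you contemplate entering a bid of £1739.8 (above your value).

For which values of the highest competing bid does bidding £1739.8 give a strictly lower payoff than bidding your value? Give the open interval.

(£1554.1, £1739.8)

If the competing bid is below £1554.1, both bids win at the same price — no difference.
If it is above £1739.8, both bids lose — no difference.
If it lies strictly between £1554.1 and £1739.8, bidding your value loses (payoff 0) while bidding £1739.8 wins at a price above your value (payoff negative).
So the deviation strictly hurts on the open interval (£1554.1, £1739.8).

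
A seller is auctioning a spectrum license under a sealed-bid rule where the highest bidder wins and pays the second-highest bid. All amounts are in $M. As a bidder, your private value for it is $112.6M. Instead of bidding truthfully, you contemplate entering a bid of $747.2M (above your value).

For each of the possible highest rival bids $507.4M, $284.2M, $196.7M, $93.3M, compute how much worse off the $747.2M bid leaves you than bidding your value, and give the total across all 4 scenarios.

The deviation costs you only when the competing bid falls strictly between $112.6M and $747.2M; elsewhere both bids give the same outcome.
$507.4M: truthful payoff $0M, deviation payoff −$394.8M → loss $394.8M.
$284.2M: truthful payoff $0M, deviation payoff −$171.6M → loss $171.6M.
$196.7M: truthful payoff $0M, deviation payoff −$84.1M → loss $84.1M.
$93.3M: outcomes coincide → loss $0M.
Total loss = $394.8M + $171.6M + $84.1M = $650.5M.
In a second-price auction your bid sets only whether you win, not what you pay, so bidding your true value is weakly dominant.

$650.5M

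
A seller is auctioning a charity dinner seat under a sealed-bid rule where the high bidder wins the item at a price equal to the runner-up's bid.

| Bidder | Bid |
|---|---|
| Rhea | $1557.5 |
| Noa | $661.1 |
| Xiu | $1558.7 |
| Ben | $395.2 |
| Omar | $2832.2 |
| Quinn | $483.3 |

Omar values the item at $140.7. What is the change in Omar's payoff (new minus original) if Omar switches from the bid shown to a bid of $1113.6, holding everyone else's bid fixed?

The highest bid among the other bidders is $1558.7; Omar's bid doesn't change that.
Original bid $2832.2: Omar is highest, pays the top rival bid $1558.7; payoff $140.7 − $1558.7 = −$1418.
Alternative bid $1113.6: Omar is not highest (top rival bid is $1558.7); payoff $0.
Change in payoff = $0 − (−$1418) = $1418.

$1418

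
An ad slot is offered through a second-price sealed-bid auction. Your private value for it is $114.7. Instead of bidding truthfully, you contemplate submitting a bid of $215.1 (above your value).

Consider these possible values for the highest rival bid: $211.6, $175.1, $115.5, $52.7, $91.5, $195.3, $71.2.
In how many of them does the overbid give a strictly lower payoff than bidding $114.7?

The deviation hurts exactly when the highest competing bid lies strictly between $114.7 and $215.1 — overbidding then wins at a price above your value.
$211.6: inside the interval → strictly worse (loss $96.9).
$175.1: inside the interval → strictly worse (loss $60.4).
$115.5: inside the interval → strictly worse (loss $0.8).
$52.7: below both → same outcome either way.
$91.5: below both → same outcome either way.
$195.3: inside the interval → strictly worse (loss $80.6).
$71.2: below both → same outcome either way.
Count: 4.

4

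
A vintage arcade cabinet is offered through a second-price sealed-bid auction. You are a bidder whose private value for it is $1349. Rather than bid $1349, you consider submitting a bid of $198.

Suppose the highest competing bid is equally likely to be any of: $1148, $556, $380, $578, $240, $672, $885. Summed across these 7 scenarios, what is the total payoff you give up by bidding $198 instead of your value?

$4984

The deviation costs you only when the competing bid falls strictly between $198 and $1349; elsewhere both bids give the same outcome.
$1148: truthful payoff $201, deviation payoff $0 → loss $201.
$556: truthful payoff $793, deviation payoff $0 → loss $793.
$380: truthful payoff $969, deviation payoff $0 → loss $969.
$578: truthful payoff $771, deviation payoff $0 → loss $771.
$240: truthful payoff $1109, deviation payoff $0 → loss $1109.
$672: truthful payoff $677, deviation payoff $0 → loss $677.
$885: truthful payoff $464, deviation payoff $0 → loss $464.
Total loss = $201 + $793 + $969 + $771 + $1109 + $677 + $464 = $4984.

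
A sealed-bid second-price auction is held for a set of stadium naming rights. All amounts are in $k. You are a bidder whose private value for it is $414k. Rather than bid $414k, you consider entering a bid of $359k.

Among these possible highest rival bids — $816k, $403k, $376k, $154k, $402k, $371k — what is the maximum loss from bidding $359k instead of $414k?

$816k: same outcome either way → loss $0k.
$403k: truthful gives $11k, deviation gives $0k → loss $11k.
$376k: truthful gives $38k, deviation gives $0k → loss $38k.
$154k: same outcome either way → loss $0k.
$402k: truthful gives $12k, deviation gives $0k → loss $12k.
$371k: truthful gives $43k, deviation gives $0k → loss $43k.
Maximum loss: $43k.

$43k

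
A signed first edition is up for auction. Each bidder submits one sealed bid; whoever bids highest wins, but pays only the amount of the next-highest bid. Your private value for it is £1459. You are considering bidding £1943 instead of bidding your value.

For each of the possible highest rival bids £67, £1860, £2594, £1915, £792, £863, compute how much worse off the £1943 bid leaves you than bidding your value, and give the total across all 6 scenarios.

The deviation costs you only when the competing bid falls strictly between £1459 and £1943; elsewhere both bids give the same outcome.
£67: outcomes coincide → loss £0.
£1860: truthful payoff £0, deviation payoff −£401 → loss £401.
£2594: outcomes coincide → loss £0.
£1915: truthful payoff £0, deviation payoff −£456 → loss £456.
£792: outcomes coincide → loss £0.
£863: outcomes coincide → loss £0.
Total loss = £401 + £456 = £857.

£857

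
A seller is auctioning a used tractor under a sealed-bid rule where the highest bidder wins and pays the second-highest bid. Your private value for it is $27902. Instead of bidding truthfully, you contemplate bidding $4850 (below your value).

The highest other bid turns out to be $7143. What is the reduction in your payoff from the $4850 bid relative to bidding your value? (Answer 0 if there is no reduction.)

Bidding your value $27902: you win (since $27902 > $7143) and pay $7143. Payoff $20759.
Bidding $4850: you lose. Payoff $0.
The competing bid $7143 lies between your shaded bid and your value, so underbidding forfeits an item you could have won at a profitable price.
Loss from deviating = $20759 − ($0) = $20759.

$20759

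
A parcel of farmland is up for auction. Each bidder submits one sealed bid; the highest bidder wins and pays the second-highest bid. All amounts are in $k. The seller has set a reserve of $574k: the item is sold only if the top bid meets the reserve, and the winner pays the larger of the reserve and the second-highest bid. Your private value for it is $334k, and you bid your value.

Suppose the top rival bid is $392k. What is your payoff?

Your bid $334k is below the highest competing bid $392k, so you lose. Payoff $0k.

$0k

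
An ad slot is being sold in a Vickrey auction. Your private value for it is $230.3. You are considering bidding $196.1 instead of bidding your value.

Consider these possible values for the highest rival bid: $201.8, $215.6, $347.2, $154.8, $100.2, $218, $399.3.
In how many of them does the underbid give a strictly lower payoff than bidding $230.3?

The deviation hurts exactly when the highest competing bid lies strictly between $196.1 and $230.3 — underbidding then forfeits a profitable win.
$201.8: inside the interval → strictly worse (loss $28.5).
$215.6: inside the interval → strictly worse (loss $14.7).
$347.2: above both → same outcome either way.
$154.8: below both → same outcome either way.
$100.2: below both → same outcome either way.
$218: inside the interval → strictly worse (loss $12.3).
$399.3: above both → same outcome either way.
Count: 3.

3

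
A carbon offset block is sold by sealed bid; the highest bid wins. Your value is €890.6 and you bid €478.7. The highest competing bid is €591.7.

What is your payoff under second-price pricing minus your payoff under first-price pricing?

Your bid €478.7 is below €591.7, so you lose under either rule.
Payoff is €0 in both cases; difference = €0.

€0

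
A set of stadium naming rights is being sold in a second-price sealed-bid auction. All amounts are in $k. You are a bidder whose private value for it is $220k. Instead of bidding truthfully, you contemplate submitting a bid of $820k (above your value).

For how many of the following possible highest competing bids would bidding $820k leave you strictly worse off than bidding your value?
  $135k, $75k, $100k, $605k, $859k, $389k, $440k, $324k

4

The deviation hurts exactly when the highest competing bid lies strictly between $220k and $820k — overbidding then wins at a price above your value.
$135k: below both → same outcome either way.
$75k: below both → same outcome either way.
$100k: below both → same outcome either way.
$605k: inside the interval → strictly worse (loss $385k).
$859k: above both → same outcome either way.
$389k: inside the interval → strictly worse (loss $169k).
$440k: inside the interval → strictly worse (loss $220k).
$324k: inside the interval → strictly worse (loss $104k).
Count: 4.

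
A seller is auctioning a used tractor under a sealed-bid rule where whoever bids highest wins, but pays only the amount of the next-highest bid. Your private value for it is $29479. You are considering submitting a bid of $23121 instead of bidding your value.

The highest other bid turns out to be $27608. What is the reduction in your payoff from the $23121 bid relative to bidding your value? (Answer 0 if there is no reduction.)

Bidding your value $29479: you win (since $29479 > $27608) and pay $27608. Payoff $1871.
Bidding $23121: you lose. Payoff $0.
The competing bid $27608 lies between your shaded bid and your value, so underbidding forfeits an item you could have won at a profitable price.
Loss from deviating = $1871 − ($0) = $1871.

$1871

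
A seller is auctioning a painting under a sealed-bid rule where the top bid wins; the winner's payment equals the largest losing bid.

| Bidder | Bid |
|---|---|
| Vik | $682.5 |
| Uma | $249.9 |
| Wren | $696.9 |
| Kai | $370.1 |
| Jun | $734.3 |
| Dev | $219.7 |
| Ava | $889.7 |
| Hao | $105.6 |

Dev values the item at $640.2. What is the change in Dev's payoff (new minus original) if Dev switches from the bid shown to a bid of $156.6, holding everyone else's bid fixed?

$0

The highest bid among the other bidders is $889.7; Dev's bid doesn't change that.
Original bid $219.7: Dev is not highest (top rival bid is $889.7); payoff $0.
Alternative bid $156.6: Dev is not highest (top rival bid is $889.7); payoff $0.
Change in payoff = $0 − ($0) = $0.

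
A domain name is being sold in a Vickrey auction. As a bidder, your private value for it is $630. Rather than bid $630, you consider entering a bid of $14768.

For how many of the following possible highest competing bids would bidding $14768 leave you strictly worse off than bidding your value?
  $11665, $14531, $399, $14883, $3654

3

The deviation hurts exactly when the highest competing bid lies strictly between $630 and $14768 — overbidding then wins at a price above your value.
$11665: inside the interval → strictly worse (loss $11035).
$14531: inside the interval → strictly worse (loss $13901).
$399: below both → same outcome either way.
$14883: above both → same outcome either way.
$3654: inside the interval → strictly worse (loss $3024).
Count: 3.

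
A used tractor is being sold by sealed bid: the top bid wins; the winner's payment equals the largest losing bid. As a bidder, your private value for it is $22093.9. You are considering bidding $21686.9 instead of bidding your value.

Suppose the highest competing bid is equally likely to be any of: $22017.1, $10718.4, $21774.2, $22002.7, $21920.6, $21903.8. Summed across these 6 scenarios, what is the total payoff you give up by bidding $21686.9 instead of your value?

$851.1

The deviation costs you only when the competing bid falls strictly between $21686.9 and $22093.9; elsewhere both bids give the same outcome.
$22017.1: truthful payoff $76.8, deviation payoff $0 → loss $76.8.
$10718.4: outcomes coincide → loss $0.
$21774.2: truthful payoff $319.7, deviation payoff $0 → loss $319.7.
$22002.7: truthful payoff $91.2, deviation payoff $0 → loss $91.2.
$21920.6: truthful payoff $173.3, deviation payoff $0 → loss $173.3.
$21903.8: truthful payoff $190.1, deviation payoff $0 → loss $190.1.
Total loss = $76.8 + $319.7 + $91.2 + $173.3 + $190.1 = $851.1.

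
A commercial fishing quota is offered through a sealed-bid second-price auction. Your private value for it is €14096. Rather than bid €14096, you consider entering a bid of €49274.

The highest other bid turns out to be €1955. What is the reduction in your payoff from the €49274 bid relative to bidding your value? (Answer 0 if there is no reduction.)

€0

Bidding your value €14096: you win (since €14096 > €1955) and pay €1955. Payoff €12141.
Bidding €49274: you win and pay €1955. Payoff €14096 − €1955 = €12141.
Difference = €12141 − €12141 = €0; both bids lead to the same outcome because the competing bid is below both your value and your alternative bid.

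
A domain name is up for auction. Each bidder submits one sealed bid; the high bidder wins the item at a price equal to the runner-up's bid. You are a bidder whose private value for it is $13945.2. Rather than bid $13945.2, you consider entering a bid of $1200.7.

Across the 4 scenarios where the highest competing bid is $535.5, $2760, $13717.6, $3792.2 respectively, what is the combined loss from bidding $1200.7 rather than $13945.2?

The deviation costs you only when the competing bid falls strictly between $1200.7 and $13945.2; elsewhere both bids give the same outcome.
$535.5: outcomes coincide → loss $0.
$2760: truthful payoff $11185.2, deviation payoff $0 → loss $11185.2.
$13717.6: truthful payoff $227.6, deviation payoff $0 → loss $227.6.
$3792.2: truthful payoff $10153, deviation payoff $0 → loss $10153.
Total loss = $11185.2 + $227.6 + $10153 = $21565.8.

$21565.8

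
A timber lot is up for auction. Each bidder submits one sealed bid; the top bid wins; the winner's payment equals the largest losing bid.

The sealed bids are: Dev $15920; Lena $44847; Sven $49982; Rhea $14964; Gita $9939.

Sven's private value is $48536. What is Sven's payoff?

$3689

Highest bid: Sven at $49982, so Sven wins.
Second-highest bid: Lena at $44847 — that is the price the winner pays.
Sven's payoff = value − price = $48536 − $44847 = $3689.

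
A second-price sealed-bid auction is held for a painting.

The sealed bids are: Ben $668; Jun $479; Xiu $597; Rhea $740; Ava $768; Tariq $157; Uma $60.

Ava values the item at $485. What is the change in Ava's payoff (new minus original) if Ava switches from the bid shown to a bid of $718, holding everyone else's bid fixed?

$255

The highest bid among the other bidders is $740; Ava's bid doesn't change that.
Original bid $768: Ava is highest, pays the top rival bid $740; payoff $485 − $740 = −$255.
Alternative bid $718: Ava is not highest (top rival bid is $740); payoff $0.
Change in payoff = $0 − (−$255) = $255.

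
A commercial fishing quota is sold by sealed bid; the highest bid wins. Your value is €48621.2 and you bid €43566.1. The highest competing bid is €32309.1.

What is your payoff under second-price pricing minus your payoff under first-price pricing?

€11257

You have the highest bid, so you win under either rule.
Second-price: pay €32309.1 → payoff €16312.1.
First-price: pay your own bid €43566.1 → payoff €5055.1.
Difference = €16312.1 − (€5055.1) = €11257.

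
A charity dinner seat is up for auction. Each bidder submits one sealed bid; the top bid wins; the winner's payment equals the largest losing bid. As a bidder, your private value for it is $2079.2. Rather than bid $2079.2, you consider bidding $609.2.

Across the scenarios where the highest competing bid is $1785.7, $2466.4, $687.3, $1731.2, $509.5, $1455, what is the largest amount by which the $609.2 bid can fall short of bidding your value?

$1391.9

$1785.7: truthful gives $293.5, deviation gives $0 → loss $293.5.
$2466.4: same outcome either way → loss $0.
$687.3: truthful gives $1391.9, deviation gives $0 → loss $1391.9.
$1731.2: truthful gives $348, deviation gives $0 → loss $348.
$509.5: same outcome either way → loss $0.
$1455: truthful gives $624.2, deviation gives $0 → loss $624.2.
Maximum loss: $1391.9.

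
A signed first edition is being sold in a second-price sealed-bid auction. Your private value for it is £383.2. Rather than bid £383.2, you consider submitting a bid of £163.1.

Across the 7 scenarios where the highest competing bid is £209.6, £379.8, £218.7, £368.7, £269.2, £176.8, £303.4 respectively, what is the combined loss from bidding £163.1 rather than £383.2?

£756.2

The deviation costs you only when the competing bid falls strictly between £163.1 and £383.2; elsewhere both bids give the same outcome.
£209.6: truthful payoff £173.6, deviation payoff £0 → loss £173.6.
£379.8: truthful payoff £3.4, deviation payoff £0 → loss £3.4.
£218.7: truthful payoff £164.5, deviation payoff £0 → loss £164.5.
£368.7: truthful payoff £14.5, deviation payoff £0 → loss £14.5.
£269.2: truthful payoff £114, deviation payoff £0 → loss £114.
£176.8: truthful payoff £206.4, deviation payoff £0 → loss £206.4.
£303.4: truthful payoff £79.8, deviation payoff £0 → loss £79.8.
Total loss = £173.6 + £3.4 + £164.5 + £14.5 + £114 + £206.4 + £79.8 = £756.2.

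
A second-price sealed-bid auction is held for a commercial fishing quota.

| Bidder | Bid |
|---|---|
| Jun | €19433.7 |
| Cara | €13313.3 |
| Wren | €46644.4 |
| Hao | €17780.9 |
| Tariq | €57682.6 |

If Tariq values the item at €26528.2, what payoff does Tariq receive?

Highest bid: Tariq at €57682.6, so Tariq wins.
Second-highest bid: Wren at €46644.4 — that is the price the winner pays.
Tariq's payoff = value − price = €26528.2 − €46644.4 = −€20116.2.

−€20116.2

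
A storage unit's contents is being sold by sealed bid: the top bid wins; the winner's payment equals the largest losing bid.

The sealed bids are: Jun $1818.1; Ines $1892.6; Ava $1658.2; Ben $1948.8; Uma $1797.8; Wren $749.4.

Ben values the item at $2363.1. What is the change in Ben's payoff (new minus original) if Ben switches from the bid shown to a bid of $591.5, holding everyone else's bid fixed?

The highest bid among the other bidders is $1892.6; Ben's bid doesn't change that.
Original bid $1948.8: Ben is highest, pays the top rival bid $1892.6; payoff $2363.1 − $1892.6 = $470.5.
Alternative bid $591.5: Ben is not highest (top rival bid is $1892.6); payoff $0.
Change in payoff = $0 − ($470.5) = −$470.5.

−$470.5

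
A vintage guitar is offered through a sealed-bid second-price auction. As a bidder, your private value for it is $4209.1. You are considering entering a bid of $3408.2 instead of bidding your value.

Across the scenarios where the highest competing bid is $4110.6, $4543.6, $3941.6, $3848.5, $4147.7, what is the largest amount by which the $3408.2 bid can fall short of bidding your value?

$4110.6: truthful gives $98.5, deviation gives $0 → loss $98.5.
$4543.6: same outcome either way → loss $0.
$3941.6: truthful gives $267.5, deviation gives $0 → loss $267.5.
$3848.5: truthful gives $360.6, deviation gives $0 → loss $360.6.
$4147.7: truthful gives $61.4, deviation gives $0 → loss $61.4.
Maximum loss: $360.6.

$360.6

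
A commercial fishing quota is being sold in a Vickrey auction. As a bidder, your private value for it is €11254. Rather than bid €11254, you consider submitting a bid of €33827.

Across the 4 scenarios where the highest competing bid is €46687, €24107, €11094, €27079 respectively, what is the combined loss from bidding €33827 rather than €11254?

The deviation costs you only when the competing bid falls strictly between €11254 and €33827; elsewhere both bids give the same outcome.
€46687: outcomes coincide → loss €0.
€24107: truthful payoff €0, deviation payoff −€12853 → loss €12853.
€11094: outcomes coincide → loss €0.
€27079: truthful payoff €0, deviation payoff −€15825 → loss €15825.
Total loss = €12853 + €15825 = €28678.
Because the price is fixed by the runner-up's bid, deviating from your value can only change a good outcome into a bad one — never the reverse.

€28678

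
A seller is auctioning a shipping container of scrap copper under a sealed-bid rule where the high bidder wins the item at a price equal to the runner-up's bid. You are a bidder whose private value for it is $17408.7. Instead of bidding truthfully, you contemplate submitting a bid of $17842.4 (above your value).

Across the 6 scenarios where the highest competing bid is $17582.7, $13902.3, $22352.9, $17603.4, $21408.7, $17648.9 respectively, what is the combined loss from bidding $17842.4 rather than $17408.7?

$608.9

The deviation costs you only when the competing bid falls strictly between $17408.7 and $17842.4; elsewhere both bids give the same outcome.
$17582.7: truthful payoff $0, deviation payoff −$174 → loss $174.
$13902.3: outcomes coincide → loss $0.
$22352.9: outcomes coincide → loss $0.
$17603.4: truthful payoff $0, deviation payoff −$194.7 → loss $194.7.
$21408.7: outcomes coincide → loss $0.
$17648.9: truthful payoff $0, deviation payoff −$240.2 → loss $240.2.
Total loss = $174 + $194.7 + $240.2 = $608.9.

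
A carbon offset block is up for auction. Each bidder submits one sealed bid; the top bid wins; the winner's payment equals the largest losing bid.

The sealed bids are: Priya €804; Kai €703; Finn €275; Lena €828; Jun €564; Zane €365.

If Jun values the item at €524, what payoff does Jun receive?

€0

Highest bid: Lena at €828, so Lena wins.
Second-highest bid: Priya at €804 — that is the price the winner pays.
Jun did not win, so Jun pays nothing and receives nothing: payoff €0.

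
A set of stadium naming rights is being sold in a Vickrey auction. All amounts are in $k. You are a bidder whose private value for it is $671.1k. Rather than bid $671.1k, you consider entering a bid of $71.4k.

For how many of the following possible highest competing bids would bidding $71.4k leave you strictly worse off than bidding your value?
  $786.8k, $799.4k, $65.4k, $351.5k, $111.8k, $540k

The deviation hurts exactly when the highest competing bid lies strictly between $71.4k and $671.1k — underbidding then forfeits a profitable win.
$786.8k: above both → same outcome either way.
$799.4k: above both → same outcome either way.
$65.4k: below both → same outcome either way.
$351.5k: inside the interval → strictly worse (loss $319.6k).
$111.8k: inside the interval → strictly worse (loss $559.3k).
$540k: inside the interval → strictly worse (loss $131.1k).
Count: 3.

3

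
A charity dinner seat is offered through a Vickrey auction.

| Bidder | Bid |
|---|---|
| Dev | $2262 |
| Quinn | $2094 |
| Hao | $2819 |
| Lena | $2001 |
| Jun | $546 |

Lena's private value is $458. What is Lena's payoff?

$0

Highest bid: Hao at $2819, so Hao wins.
Second-highest bid: Dev at $2262 — that is the price the winner pays.
Lena did not win, so Lena pays nothing and receives nothing: payoff $0.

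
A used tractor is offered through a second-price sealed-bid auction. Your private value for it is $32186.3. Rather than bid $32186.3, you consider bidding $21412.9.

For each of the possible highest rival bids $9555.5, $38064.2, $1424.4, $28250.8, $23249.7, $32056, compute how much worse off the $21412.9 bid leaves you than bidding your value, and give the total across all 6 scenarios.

The deviation costs you only when the competing bid falls strictly between $21412.9 and $32186.3; elsewhere both bids give the same outcome.
$9555.5: outcomes coincide → loss $0.
$38064.2: outcomes coincide → loss $0.
$1424.4: outcomes coincide → loss $0.
$28250.8: truthful payoff $3935.5, deviation payoff $0 → loss $3935.5.
$23249.7: truthful payoff $8936.6, deviation payoff $0 → loss $8936.6.
$32056: truthful payoff $130.3, deviation payoff $0 → loss $130.3.
Total loss = $3935.5 + $8936.6 + $130.3 = $13002.4.
Truthful bidding weakly dominates here: raising your bid can only win items priced above your value, and lowering it can only forfeit items priced below.

$13002.4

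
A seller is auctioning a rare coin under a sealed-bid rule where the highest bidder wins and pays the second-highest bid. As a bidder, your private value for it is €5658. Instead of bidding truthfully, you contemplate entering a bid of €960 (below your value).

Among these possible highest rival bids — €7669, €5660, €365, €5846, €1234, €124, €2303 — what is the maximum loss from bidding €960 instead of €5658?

€4424

€7669: same outcome either way → loss €0.
€5660: same outcome either way → loss €0.
€365: same outcome either way → loss €0.
€5846: same outcome either way → loss €0.
€1234: truthful gives €4424, deviation gives €0 → loss €4424.
€124: same outcome either way → loss €0.
€2303: truthful gives €3355, deviation gives €0 → loss €3355.
Maximum loss: €4424.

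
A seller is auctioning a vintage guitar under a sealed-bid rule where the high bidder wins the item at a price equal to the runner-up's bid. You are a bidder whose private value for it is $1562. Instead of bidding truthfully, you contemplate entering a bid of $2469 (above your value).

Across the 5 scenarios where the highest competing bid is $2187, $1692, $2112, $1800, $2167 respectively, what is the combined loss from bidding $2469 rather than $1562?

$2148

The deviation costs you only when the competing bid falls strictly between $1562 and $2469; elsewhere both bids give the same outcome.
$2187: truthful payoff $0, deviation payoff −$625 → loss $625.
$1692: truthful payoff $0, deviation payoff −$130 → loss $130.
$2112: truthful payoff $0, deviation payoff −$550 → loss $550.
$1800: truthful payoff $0, deviation payoff −$238 → loss $238.
$2167: truthful payoff $0, deviation payoff −$605 → loss $605.
Total loss = $625 + $130 + $550 + $238 + $605 = $2148.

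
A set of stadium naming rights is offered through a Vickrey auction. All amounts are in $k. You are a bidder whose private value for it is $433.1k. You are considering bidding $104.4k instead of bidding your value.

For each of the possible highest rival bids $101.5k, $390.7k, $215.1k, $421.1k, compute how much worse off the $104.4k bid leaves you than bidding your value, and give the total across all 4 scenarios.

$272.4k

The deviation costs you only when the competing bid falls strictly between $104.4k and $433.1k; elsewhere both bids give the same outcome.
$101.5k: outcomes coincide → loss $0k.
$390.7k: truthful payoff $42.4k, deviation payoff $0k → loss $42.4k.
$215.1k: truthful payoff $218k, deviation payoff $0k → loss $218k.
$421.1k: truthful payoff $12k, deviation payoff $0k → loss $12k.
Total loss = $42.4k + $218k + $12k = $272.4k.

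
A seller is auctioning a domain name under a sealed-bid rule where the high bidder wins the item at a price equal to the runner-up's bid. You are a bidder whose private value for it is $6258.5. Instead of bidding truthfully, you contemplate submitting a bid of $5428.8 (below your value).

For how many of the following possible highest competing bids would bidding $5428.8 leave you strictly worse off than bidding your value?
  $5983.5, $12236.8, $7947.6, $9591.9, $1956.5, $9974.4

The deviation hurts exactly when the highest competing bid lies strictly between $5428.8 and $6258.5 — underbidding then forfeits a profitable win.
$5983.5: inside the interval → strictly worse (loss $275).
$12236.8: above both → same outcome either way.
$7947.6: above both → same outcome either way.
$9591.9: above both → same outcome either way.
$1956.5: below both → same outcome either way.
$9974.4: above both → same outcome either way.
Count: 1.

1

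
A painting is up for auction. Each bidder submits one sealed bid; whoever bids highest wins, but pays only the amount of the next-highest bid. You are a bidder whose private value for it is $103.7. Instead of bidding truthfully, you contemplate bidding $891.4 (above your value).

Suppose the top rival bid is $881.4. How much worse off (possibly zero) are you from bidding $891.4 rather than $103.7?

$777.7

Bidding your value $103.7: you lose (since $103.7 < $881.4). Payoff $0.
Bidding $891.4: you win and pay $881.4. Payoff $103.7 − $881.4 = −$777.7.
The competing bid $881.4 lies between your value and your inflated bid, so overbidding wins an item priced above your value.
Loss from deviating = $0 − (−$777.7) = $777.7.
In a second-price auction your bid sets only whether you win, not what you pay, so bidding your true value is weakly dominant.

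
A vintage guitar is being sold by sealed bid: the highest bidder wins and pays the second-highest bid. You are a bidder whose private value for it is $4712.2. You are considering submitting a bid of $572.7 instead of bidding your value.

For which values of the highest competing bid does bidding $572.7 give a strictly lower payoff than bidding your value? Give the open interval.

($572.7, $4712.2)

If the competing bid is below $572.7, both bids win at the same price — no difference.
If it is above $4712.2, both bids lose — no difference.
If it lies strictly between $572.7 and $4712.2, bidding your value wins at a price below your value (positive payoff) while bidding $572.7 loses (payoff 0).
So the deviation strictly hurts on the open interval ($572.7, $4712.2).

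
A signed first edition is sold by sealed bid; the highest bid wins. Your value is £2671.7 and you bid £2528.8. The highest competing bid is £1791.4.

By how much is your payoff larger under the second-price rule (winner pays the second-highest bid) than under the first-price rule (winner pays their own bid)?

£737.4

You have the highest bid, so you win under either rule.
Second-price: pay £1791.4 → payoff £880.3.
First-price: pay your own bid £2528.8 → payoff £142.9.
Difference = £880.3 − (£142.9) = £737.4.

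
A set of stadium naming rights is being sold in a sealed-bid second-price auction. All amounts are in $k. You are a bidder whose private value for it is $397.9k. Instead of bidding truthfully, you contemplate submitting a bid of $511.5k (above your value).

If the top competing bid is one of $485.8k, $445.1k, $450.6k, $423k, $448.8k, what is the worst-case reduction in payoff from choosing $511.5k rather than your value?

$485.8k: truthful gives $0k, deviation gives −$87.9k → loss $87.9k.
$445.1k: truthful gives $0k, deviation gives −$47.2k → loss $47.2k.
$450.6k: truthful gives $0k, deviation gives −$52.7k → loss $52.7k.
$423k: truthful gives $0k, deviation gives −$25.1k → loss $25.1k.
$448.8k: truthful gives $0k, deviation gives −$50.9k → loss $50.9k.
Maximum loss: $87.9k.

$87.9k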